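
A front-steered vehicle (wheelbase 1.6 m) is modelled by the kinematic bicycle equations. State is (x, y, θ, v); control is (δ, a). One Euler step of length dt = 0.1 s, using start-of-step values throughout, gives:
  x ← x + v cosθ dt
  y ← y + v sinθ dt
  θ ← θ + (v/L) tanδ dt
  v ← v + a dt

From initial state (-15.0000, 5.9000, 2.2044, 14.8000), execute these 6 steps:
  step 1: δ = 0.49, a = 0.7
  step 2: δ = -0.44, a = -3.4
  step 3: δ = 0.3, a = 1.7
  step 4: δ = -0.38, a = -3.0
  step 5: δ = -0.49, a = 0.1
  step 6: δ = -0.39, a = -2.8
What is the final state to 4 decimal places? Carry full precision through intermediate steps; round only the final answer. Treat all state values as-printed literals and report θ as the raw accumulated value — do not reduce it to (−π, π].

after step 1 (δ=0.49, a=0.7): (-15.876238, 7.092731, 2.697784, 14.870000)
after step 2 (δ=-0.44, a=-3.4): (-17.219182, 7.731222, 2.260252, 14.530000)
after step 3 (δ=0.3, a=1.7): (-18.143461, 8.852346, 2.541168, 14.700000)
after step 4 (δ=-0.38, a=-3.0): (-19.356352, 9.682885, 2.174208, 14.400000)
after step 5 (δ=-0.49, a=0.1): (-20.173487, 10.868587, 1.694159, 14.410000)
after step 6 (δ=-0.39, a=-2.8): (-20.350801, 12.298636, 1.323952, 14.130000)

(-20.3508, 12.2986, 1.3240, 14.1300)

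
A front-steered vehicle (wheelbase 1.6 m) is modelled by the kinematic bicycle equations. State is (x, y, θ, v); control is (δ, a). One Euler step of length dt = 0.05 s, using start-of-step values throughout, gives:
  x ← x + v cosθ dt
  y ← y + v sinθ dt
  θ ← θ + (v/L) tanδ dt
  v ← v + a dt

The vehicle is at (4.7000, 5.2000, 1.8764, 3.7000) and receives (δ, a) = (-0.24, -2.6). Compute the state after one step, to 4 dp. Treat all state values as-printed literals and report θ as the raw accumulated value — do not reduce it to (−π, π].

x' = 4.7000 + 3.7000·cos(1.8764)·0.05 = 4.6443
y' = 5.2000 + 3.7000·sin(1.8764)·0.05 = 5.3764
θ' = 1.8764 + (3.7000/1.6)·tan(-0.24)·0.05 = 1.8481
v' = 3.7000 − 2.6000·0.05 = 3.5700

(4.6443, 5.3764, 1.8481, 3.5700)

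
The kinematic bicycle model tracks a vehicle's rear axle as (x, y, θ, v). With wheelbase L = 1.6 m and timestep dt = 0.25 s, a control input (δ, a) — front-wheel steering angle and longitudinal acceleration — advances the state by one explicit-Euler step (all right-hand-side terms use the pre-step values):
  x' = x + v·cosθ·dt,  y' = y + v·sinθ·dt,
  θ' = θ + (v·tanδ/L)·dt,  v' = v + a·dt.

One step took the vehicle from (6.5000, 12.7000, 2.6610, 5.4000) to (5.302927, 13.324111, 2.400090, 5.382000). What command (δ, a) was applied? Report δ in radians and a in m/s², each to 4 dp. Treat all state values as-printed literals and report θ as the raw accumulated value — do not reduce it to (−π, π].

δ = -0.2999, a = -0.0720

a = (v'−v)/dt = (-0.018000)/0.25 = -0.0720
Δθ = θ'−θ = -0.260910;  (v·dt/L) = 5.4000·0.25/1.6 = 0.843750
tan δ = Δθ·L/(v·dt) = -0.309227  →  δ = -0.2999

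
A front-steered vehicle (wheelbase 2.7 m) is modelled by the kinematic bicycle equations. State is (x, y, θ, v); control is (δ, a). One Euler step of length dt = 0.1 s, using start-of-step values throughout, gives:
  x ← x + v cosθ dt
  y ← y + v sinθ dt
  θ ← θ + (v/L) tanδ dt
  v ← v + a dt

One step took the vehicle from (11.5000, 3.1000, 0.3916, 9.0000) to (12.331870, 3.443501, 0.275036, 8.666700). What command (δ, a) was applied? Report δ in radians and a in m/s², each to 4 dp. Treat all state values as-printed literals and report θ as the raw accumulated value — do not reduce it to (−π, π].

δ = -0.3364, a = -3.3330

a = (v'−v)/dt = (-0.333300)/0.1 = -3.3330
Δθ = θ'−θ = -0.116564;  (v·dt/L) = 9.0000·0.1/2.7 = 0.333333
tan δ = Δθ·L/(v·dt) = -0.349692  →  δ = -0.3364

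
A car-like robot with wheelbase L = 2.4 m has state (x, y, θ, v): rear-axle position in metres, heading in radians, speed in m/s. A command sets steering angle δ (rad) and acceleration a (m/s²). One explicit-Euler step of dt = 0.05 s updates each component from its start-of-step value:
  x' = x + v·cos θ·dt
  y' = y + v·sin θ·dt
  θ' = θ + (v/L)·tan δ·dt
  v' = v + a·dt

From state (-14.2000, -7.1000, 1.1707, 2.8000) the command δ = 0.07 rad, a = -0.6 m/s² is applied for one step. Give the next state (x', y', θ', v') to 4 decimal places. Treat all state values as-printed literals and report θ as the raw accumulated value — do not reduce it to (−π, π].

x' = -14.2000 + 2.8000·cos(1.1707)·0.05 = -14.1455
y' = -7.1000 + 2.8000·sin(1.1707)·0.05 = -6.9711
θ' = 1.1707 + (2.8000/2.4)·tan(0.07)·0.05 = 1.1748
v' = 2.8000 − 0.6000·0.05 = 2.7700

(-14.1455, -6.9711, 1.1748, 2.7700)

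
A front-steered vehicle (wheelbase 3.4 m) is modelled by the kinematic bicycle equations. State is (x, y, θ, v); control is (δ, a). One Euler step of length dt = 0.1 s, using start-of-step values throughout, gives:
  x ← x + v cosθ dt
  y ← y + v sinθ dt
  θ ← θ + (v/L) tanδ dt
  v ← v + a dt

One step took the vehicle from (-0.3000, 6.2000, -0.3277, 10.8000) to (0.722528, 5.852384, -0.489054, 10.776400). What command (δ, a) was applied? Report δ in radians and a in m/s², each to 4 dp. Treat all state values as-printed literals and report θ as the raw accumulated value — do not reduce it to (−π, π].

δ = -0.4700, a = -0.2360

a = (v'−v)/dt = (-0.023600)/0.1 = -0.2360
Δθ = θ'−θ = -0.161354;  (v·dt/L) = 10.8000·0.1/3.4 = 0.317647
tan δ = Δθ·L/(v·dt) = -0.507966  →  δ = -0.4700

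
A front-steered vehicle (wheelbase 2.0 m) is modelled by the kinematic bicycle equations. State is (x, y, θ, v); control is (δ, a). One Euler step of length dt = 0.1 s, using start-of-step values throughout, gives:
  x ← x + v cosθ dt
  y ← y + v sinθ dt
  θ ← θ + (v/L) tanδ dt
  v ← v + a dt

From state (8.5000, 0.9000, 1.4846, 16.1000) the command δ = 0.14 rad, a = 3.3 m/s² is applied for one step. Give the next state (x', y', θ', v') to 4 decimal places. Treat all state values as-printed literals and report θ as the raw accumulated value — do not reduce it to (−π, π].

x' = 8.5000 + 16.1000·cos(1.4846)·0.1 = 8.6386
y' = 0.9000 + 16.1000·sin(1.4846)·0.1 = 2.5040
θ' = 1.4846 + (16.1000/2.0)·tan(0.14)·0.1 = 1.5980
v' = 16.1000 + 3.3000·0.1 = 16.4300

(8.6386, 2.5040, 1.5980, 16.4300)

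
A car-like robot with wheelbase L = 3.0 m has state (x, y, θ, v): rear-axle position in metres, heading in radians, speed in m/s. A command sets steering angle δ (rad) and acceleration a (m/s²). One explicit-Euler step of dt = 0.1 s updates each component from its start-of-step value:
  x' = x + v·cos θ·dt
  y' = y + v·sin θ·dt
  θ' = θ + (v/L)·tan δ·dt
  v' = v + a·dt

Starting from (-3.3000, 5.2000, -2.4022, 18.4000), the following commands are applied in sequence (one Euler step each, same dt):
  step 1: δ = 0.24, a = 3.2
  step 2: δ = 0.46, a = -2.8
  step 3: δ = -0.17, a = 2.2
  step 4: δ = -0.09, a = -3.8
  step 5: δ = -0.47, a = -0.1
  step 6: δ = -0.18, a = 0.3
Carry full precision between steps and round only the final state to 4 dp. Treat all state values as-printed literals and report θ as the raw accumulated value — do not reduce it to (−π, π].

after step 1 (δ=0.24, a=3.2): (-4.659535, 3.960136, -2.252107, 18.720000)
after step 2 (δ=0.46, a=-2.8): (-5.838543, 2.506064, -1.942947, 18.440000)
after step 3 (δ=-0.17, a=2.2): (-6.509058, 0.788290, -2.048459, 18.660000)
after step 4 (δ=-0.09, a=-3.8): (-7.366866, -0.868852, -2.104590, 18.280000)
after step 5 (δ=-0.47, a=-0.1): (-8.296959, -2.442546, -2.414111, 18.270000)
after step 6 (δ=-0.18, a=0.3): (-9.661456, -3.657484, -2.524930, 18.300000)

(-9.6615, -3.6575, -2.5249, 18.3000)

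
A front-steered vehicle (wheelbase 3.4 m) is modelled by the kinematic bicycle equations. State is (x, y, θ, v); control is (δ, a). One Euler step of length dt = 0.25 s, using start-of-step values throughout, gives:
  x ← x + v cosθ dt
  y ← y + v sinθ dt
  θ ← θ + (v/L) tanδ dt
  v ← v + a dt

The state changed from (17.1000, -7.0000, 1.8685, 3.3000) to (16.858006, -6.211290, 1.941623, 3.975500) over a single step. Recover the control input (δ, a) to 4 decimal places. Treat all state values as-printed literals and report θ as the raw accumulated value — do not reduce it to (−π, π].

δ = 0.2927, a = 2.7020

a = (v'−v)/dt = (0.675500)/0.25 = 2.7020
Δθ = θ'−θ = 0.073123;  (v·dt/L) = 3.3000·0.25/3.4 = 0.242647
tan δ = Δθ·L/(v·dt) = 0.301355  →  δ = 0.2927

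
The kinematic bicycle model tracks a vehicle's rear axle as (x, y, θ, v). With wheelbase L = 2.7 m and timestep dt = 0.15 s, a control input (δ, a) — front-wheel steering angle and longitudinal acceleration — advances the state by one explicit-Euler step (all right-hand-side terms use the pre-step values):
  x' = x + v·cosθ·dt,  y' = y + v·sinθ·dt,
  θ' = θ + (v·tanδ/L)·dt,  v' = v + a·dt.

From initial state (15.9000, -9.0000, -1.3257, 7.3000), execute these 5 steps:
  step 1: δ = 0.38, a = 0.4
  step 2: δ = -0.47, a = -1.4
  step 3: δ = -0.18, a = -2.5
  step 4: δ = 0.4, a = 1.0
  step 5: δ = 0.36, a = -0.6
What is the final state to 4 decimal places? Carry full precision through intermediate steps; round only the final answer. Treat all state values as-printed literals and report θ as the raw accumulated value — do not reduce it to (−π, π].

after step 1 (δ=0.38, a=0.4): (16.165702, -10.062275, -1.163716, 7.360000)
after step 2 (δ=-0.47, a=-1.4): (16.602808, -11.076057, -1.371418, 7.150000)
after step 3 (δ=-0.18, a=-2.5): (16.815228, -12.127310, -1.443700, 6.775000)
after step 4 (δ=0.4, a=1.0): (16.944042, -13.135363, -1.284565, 6.925000)
after step 5 (δ=0.36, a=-0.6): (17.237322, -14.131852, -1.139755, 6.835000)

(17.2373, -14.1319, -1.1398, 6.8350)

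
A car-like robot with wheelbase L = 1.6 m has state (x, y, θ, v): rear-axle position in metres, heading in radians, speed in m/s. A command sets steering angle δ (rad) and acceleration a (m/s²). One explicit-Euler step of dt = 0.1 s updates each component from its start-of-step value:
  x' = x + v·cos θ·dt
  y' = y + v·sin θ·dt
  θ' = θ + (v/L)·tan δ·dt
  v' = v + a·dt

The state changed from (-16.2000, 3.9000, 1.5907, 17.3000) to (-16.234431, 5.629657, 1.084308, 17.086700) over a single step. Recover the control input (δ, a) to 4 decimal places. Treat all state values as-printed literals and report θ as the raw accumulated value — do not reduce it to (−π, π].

δ = -0.4380, a = -2.1330

a = (v'−v)/dt = (-0.213300)/0.1 = -2.1330
Δθ = θ'−θ = -0.506392;  (v·dt/L) = 17.3000·0.1/1.6 = 1.081250
tan δ = Δθ·L/(v·dt) = -0.468339  →  δ = -0.4380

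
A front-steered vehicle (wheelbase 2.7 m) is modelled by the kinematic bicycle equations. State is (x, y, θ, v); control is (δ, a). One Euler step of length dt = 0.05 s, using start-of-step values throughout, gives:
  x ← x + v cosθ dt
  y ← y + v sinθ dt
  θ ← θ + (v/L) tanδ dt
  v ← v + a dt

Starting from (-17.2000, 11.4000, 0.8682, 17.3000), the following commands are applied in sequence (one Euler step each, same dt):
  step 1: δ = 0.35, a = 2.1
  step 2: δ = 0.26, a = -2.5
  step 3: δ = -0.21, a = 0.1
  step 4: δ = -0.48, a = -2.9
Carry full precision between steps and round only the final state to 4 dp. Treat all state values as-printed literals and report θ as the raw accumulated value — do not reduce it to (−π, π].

after step 1 (δ=0.35, a=2.1): (-16.641036, 12.060139, 0.985144, 17.405000)
after step 2 (δ=0.26, a=-2.5): (-16.160011, 12.785364, 1.070887, 17.280000)
after step 3 (δ=-0.21, a=0.1): (-15.745856, 13.543633, 1.002681, 17.285000)
after step 4 (δ=-0.48, a=-2.9): (-15.280852, 14.272124, 0.836038, 17.140000)

(-15.2809, 14.2721, 0.8360, 17.1400)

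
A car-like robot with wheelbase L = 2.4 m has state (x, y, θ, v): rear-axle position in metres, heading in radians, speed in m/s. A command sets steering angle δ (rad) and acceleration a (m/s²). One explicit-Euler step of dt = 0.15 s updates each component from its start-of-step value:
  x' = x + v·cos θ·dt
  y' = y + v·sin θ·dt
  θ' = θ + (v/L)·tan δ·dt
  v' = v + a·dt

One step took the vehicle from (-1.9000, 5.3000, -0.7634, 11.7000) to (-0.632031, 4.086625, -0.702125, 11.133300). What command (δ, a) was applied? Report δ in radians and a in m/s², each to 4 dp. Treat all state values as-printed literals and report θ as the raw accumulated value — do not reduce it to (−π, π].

a = (v'−v)/dt = (-0.566700)/0.15 = -3.7780
Δθ = θ'−θ = 0.061275;  (v·dt/L) = 11.7000·0.15/2.4 = 0.731250
tan δ = Δθ·L/(v·dt) = 0.083795  →  δ = 0.0836

δ = 0.0836, a = -3.7780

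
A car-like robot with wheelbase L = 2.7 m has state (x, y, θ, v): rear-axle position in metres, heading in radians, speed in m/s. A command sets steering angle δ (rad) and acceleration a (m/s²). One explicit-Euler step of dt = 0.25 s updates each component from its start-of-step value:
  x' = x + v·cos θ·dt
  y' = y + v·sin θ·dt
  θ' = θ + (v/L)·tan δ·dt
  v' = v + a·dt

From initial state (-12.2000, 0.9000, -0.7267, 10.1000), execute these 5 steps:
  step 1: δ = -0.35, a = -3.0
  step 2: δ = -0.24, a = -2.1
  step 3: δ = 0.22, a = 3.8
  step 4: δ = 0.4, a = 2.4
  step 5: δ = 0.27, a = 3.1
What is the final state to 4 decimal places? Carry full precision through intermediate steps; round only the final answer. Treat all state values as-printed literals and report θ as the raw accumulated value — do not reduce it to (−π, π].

after step 1 (δ=-0.35, a=-3.0): (-10.312888, -0.777628, -1.068069, 9.350000)
after step 2 (δ=-0.24, a=-2.1): (-9.186641, -2.825913, -1.279930, 8.825000)
after step 3 (δ=0.22, a=3.8): (-8.553929, -4.939491, -1.097204, 9.775000)
after step 4 (δ=0.4, a=2.4): (-7.439369, -7.114272, -0.714537, 10.375000)
after step 5 (δ=0.27, a=3.1): (-5.480059, -8.813874, -0.448670, 11.150000)

(-5.4801, -8.8139, -0.4487, 11.1500)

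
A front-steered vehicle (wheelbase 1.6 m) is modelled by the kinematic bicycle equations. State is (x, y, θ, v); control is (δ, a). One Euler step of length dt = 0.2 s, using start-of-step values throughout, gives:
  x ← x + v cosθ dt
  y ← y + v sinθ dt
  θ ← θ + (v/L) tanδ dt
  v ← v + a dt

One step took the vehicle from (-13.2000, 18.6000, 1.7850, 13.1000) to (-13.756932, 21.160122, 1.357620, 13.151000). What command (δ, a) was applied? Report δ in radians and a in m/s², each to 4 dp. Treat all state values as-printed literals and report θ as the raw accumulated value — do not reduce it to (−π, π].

a = (v'−v)/dt = (0.051000)/0.2 = 0.2550
Δθ = θ'−θ = -0.427380;  (v·dt/L) = 13.1000·0.2/1.6 = 1.637500
tan δ = Δθ·L/(v·dt) = -0.260995  →  δ = -0.2553

δ = -0.2553, a = 0.2550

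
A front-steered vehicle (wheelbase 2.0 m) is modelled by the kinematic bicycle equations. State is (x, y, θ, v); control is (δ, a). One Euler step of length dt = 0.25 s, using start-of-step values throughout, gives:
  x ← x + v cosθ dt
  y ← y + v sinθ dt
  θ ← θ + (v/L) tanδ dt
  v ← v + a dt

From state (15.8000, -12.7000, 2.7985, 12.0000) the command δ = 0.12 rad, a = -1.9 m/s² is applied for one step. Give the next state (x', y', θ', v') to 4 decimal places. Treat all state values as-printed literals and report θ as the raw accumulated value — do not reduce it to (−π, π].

x' = 15.8000 + 12.0000·cos(2.7985)·0.25 = 12.9748
y' = -12.7000 + 12.0000·sin(2.7985)·0.25 = -11.6908
θ' = 2.7985 + (12.0000/2.0)·tan(0.12)·0.25 = 2.9794
v' = 12.0000 − 1.9000·0.25 = 11.5250

(12.9748, -11.6908, 2.9794, 11.5250)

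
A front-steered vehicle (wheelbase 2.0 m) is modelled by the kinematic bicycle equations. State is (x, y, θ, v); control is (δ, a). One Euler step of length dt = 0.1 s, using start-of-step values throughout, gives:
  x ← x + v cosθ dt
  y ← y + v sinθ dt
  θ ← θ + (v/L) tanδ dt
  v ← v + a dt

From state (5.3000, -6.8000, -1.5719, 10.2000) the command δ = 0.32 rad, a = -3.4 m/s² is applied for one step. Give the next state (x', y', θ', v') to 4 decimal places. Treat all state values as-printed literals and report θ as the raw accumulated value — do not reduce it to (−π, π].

x' = 5.3000 + 10.2000·cos(-1.5719)·0.1 = 5.2989
y' = -6.8000 + 10.2000·sin(-1.5719)·0.1 = -7.8200
θ' = -1.5719 + (10.2000/2.0)·tan(0.32)·0.1 = -1.4029
v' = 10.2000 − 3.4000·0.1 = 9.8600

(5.2989, -7.8200, -1.4029, 9.8600)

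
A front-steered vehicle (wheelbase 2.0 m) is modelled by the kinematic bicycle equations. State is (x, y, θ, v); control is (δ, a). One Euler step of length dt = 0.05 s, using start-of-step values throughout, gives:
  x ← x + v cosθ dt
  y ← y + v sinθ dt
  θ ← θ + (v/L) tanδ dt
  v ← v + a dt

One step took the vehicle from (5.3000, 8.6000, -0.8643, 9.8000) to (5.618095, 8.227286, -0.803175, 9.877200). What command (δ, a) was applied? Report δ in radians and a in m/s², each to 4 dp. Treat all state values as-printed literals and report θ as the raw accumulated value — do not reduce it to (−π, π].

δ = 0.2445, a = 1.5440

a = (v'−v)/dt = (0.077200)/0.05 = 1.5440
Δθ = θ'−θ = 0.061125;  (v·dt/L) = 9.8000·0.05/2.0 = 0.245000
tan δ = Δθ·L/(v·dt) = 0.249490  →  δ = 0.2445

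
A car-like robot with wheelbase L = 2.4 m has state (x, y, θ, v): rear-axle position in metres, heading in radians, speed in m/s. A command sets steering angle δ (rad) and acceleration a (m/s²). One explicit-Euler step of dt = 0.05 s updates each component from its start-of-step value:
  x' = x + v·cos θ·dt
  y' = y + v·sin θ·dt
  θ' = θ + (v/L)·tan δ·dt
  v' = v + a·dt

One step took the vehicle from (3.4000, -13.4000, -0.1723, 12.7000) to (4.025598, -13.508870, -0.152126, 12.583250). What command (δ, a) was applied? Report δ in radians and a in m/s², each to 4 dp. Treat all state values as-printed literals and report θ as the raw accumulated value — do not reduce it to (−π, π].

a = (v'−v)/dt = (-0.116750)/0.05 = -2.3350
Δθ = θ'−θ = 0.020174;  (v·dt/L) = 12.7000·0.05/2.4 = 0.264583
tan δ = Δθ·L/(v·dt) = 0.076248  →  δ = 0.0761

δ = 0.0761, a = -2.3350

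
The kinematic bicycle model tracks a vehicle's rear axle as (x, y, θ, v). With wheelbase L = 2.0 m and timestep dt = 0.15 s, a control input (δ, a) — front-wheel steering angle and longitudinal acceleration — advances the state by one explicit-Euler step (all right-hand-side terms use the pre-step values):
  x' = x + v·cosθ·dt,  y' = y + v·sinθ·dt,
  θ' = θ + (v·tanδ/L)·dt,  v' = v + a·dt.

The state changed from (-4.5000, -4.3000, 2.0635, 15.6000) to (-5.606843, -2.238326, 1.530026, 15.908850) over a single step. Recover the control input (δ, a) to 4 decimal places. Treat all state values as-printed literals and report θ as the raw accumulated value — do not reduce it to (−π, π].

δ = -0.4278, a = 2.0590

a = (v'−v)/dt = (0.308850)/0.15 = 2.0590
Δθ = θ'−θ = -0.533474;  (v·dt/L) = 15.6000·0.15/2.0 = 1.170000
tan δ = Δθ·L/(v·dt) = -0.455961  →  δ = -0.4278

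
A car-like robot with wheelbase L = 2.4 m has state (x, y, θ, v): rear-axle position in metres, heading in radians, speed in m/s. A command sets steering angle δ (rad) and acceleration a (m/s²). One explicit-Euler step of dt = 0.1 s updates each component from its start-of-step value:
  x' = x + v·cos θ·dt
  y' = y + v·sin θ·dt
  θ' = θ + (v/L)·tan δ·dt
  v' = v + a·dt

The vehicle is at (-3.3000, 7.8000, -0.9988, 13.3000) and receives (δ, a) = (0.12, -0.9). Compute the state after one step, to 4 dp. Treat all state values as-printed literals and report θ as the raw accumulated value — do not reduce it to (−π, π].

(-2.5801, 6.6817, -0.9320, 13.2100)

x' = -3.3000 + 13.3000·cos(-0.9988)·0.1 = -2.5801
y' = 7.8000 + 13.3000·sin(-0.9988)·0.1 = 6.6817
θ' = -0.9988 + (13.3000/2.4)·tan(0.12)·0.1 = -0.9320
v' = 13.3000 − 0.9000·0.1 = 13.2100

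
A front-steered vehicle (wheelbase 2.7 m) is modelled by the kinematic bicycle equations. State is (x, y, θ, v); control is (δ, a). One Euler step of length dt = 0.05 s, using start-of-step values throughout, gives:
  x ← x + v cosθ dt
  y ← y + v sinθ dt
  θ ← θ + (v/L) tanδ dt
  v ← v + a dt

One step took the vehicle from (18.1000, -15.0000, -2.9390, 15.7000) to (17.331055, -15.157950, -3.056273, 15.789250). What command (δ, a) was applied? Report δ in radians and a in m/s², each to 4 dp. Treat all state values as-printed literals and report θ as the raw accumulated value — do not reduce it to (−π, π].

a = (v'−v)/dt = (0.089250)/0.05 = 1.7850
Δθ = θ'−θ = -0.117273;  (v·dt/L) = 15.7000·0.05/2.7 = 0.290741
tan δ = Δθ·L/(v·dt) = -0.403359  →  δ = -0.3834

δ = -0.3834, a = 1.7850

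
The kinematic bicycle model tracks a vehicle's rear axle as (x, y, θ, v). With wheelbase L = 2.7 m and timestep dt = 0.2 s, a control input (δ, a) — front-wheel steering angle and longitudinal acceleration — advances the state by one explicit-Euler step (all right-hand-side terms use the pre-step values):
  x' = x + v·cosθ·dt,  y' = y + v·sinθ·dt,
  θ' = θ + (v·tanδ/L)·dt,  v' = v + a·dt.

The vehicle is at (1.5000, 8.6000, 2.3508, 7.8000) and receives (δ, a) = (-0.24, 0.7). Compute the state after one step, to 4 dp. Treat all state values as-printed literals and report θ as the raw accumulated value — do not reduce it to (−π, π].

(0.4029, 9.7090, 2.2094, 7.9400)

x' = 1.5000 + 7.8000·cos(2.3508)·0.2 = 0.4029
y' = 8.6000 + 7.8000·sin(2.3508)·0.2 = 9.7090
θ' = 2.3508 + (7.8000/2.7)·tan(-0.24)·0.2 = 2.2094
v' = 7.8000 + 0.7000·0.2 = 7.9400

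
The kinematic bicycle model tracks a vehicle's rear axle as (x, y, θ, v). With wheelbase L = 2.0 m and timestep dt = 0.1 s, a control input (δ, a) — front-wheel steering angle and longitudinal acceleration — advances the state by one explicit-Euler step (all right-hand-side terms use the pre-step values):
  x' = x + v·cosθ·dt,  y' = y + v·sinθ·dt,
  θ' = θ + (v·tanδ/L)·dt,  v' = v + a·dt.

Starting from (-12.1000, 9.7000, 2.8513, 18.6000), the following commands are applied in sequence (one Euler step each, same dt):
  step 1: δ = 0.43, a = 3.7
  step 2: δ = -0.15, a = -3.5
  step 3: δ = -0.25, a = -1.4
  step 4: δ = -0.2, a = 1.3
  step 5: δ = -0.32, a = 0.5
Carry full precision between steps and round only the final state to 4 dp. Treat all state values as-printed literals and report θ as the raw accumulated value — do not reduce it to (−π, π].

(-21.1063, 11.2155, 2.4011, 18.6600)

after step 1 (δ=0.43, a=3.7): (-13.882178, 10.232393, 3.277818, 18.970000)
after step 2 (δ=-0.15, a=-3.5): (-15.761604, 9.974773, 3.134466, 18.620000)
after step 3 (δ=-0.25, a=-1.4): (-17.623556, 9.988043, 2.896742, 18.480000)
after step 4 (δ=-0.2, a=1.3): (-19.416437, 10.436018, 2.709438, 18.610000)
after step 5 (δ=-0.32, a=0.5): (-21.106347, 11.215457, 2.401081, 18.660000)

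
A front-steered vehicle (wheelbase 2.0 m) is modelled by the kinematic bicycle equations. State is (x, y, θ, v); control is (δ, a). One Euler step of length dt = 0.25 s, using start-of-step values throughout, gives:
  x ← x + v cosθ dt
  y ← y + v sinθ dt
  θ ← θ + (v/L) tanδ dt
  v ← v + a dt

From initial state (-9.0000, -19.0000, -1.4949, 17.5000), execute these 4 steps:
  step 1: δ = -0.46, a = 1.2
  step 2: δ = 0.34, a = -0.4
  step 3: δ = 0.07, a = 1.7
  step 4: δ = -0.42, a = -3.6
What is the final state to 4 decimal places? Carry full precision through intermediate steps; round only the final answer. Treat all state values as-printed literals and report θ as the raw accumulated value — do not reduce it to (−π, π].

(-13.6985, -34.5761, -2.6483, 17.2250)

after step 1 (δ=-0.46, a=1.2): (-8.668272, -23.362405, -2.578694, 17.800000)
after step 2 (δ=0.34, a=-0.4): (-12.431690, -25.737102, -1.791630, 17.700000)
after step 3 (δ=0.07, a=1.7): (-13.400955, -30.054642, -1.636501, 18.125000)
after step 4 (δ=-0.42, a=-3.6): (-13.698465, -34.576115, -2.648267, 17.225000)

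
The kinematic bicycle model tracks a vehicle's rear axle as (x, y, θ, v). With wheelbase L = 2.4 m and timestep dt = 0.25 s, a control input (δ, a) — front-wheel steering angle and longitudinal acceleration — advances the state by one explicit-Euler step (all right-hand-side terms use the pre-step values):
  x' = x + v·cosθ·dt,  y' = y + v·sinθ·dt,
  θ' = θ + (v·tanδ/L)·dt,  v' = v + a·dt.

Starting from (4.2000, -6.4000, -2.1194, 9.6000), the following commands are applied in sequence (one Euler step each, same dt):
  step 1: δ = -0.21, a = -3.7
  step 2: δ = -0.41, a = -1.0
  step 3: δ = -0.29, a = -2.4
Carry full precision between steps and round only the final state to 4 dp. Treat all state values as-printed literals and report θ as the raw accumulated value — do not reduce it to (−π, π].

(-0.4748, -10.8689, -2.9872, 7.8250)

after step 1 (δ=-0.21, a=-3.7): (2.948409, -8.447808, -2.332542, 8.675000)
after step 2 (δ=-0.41, a=-1.0): (1.451568, -10.017185, -2.725295, 8.425000)
after step 3 (δ=-0.29, a=-2.4): (-0.474792, -10.868904, -2.987183, 7.825000)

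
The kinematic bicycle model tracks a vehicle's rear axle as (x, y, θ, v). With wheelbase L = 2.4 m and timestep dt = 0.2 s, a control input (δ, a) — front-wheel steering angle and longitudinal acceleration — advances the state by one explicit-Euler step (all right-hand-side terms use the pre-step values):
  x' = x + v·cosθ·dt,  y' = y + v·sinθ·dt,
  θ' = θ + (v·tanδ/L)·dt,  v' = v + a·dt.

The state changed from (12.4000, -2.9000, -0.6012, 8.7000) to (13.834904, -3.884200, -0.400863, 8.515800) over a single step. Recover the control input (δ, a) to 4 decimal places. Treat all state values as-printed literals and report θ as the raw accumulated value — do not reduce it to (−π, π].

δ = 0.2696, a = -0.9210

a = (v'−v)/dt = (-0.184200)/0.2 = -0.9210
Δθ = θ'−θ = 0.200337;  (v·dt/L) = 8.7000·0.2/2.4 = 0.725000
tan δ = Δθ·L/(v·dt) = 0.276327  →  δ = 0.2696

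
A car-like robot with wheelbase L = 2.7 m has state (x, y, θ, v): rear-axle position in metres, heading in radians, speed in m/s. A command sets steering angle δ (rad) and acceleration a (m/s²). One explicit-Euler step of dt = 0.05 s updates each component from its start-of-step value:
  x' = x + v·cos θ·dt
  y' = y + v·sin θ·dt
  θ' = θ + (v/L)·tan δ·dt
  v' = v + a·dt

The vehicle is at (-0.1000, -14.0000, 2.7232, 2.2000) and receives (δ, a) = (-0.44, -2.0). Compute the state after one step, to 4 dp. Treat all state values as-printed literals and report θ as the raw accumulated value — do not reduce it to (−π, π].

x' = -0.1000 + 2.2000·cos(2.7232)·0.05 = -0.2005
y' = -14.0000 + 2.2000·sin(2.7232)·0.05 = -13.9553
θ' = 2.7232 + (2.2000/2.7)·tan(-0.44)·0.05 = 2.7040
v' = 2.2000 − 2.0000·0.05 = 2.1000

(-0.2005, -13.9553, 2.7040, 2.1000)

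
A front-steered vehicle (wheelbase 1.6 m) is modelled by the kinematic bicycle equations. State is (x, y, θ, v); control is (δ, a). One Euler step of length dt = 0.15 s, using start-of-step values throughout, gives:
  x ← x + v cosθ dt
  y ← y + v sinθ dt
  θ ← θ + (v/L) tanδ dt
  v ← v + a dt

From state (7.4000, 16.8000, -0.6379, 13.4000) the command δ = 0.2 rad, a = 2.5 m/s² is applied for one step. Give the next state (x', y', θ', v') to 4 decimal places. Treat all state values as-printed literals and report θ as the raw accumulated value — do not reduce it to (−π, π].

(9.0147, 15.6030, -0.3832, 13.7750)

x' = 7.4000 + 13.4000·cos(-0.6379)·0.15 = 9.0147
y' = 16.8000 + 13.4000·sin(-0.6379)·0.15 = 15.6030
θ' = -0.6379 + (13.4000/1.6)·tan(0.2)·0.15 = -0.3832
v' = 13.4000 + 2.5000·0.15 = 13.7750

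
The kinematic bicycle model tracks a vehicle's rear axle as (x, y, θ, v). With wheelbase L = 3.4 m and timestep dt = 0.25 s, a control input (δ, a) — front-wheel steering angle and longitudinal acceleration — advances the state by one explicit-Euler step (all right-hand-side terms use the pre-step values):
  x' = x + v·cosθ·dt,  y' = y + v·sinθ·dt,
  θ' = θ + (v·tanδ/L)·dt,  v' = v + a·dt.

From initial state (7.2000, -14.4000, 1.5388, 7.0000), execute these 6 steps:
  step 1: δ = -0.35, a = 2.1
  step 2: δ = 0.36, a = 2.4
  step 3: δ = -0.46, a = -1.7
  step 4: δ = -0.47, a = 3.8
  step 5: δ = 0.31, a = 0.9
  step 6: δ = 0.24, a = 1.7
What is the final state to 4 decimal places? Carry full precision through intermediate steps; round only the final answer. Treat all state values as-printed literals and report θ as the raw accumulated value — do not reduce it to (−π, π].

after step 1 (δ=-0.35, a=2.1): (7.255984, -12.650896, 1.350918, 7.525000)
after step 2 (δ=0.36, a=2.4): (7.666306, -10.814939, 1.559185, 8.125000)
after step 3 (δ=-0.46, a=-1.7): (7.689891, -8.783826, 1.263190, 7.700000)
after step 4 (δ=-0.47, a=3.8): (8.272738, -6.949183, 0.975592, 8.650000)
after step 5 (δ=0.31, a=0.9): (9.485204, -5.158559, 1.179330, 8.875000)
after step 6 (δ=0.24, a=1.7): (10.331756, -3.107657, 1.339026, 9.300000)

(10.3318, -3.1077, 1.3390, 9.3000)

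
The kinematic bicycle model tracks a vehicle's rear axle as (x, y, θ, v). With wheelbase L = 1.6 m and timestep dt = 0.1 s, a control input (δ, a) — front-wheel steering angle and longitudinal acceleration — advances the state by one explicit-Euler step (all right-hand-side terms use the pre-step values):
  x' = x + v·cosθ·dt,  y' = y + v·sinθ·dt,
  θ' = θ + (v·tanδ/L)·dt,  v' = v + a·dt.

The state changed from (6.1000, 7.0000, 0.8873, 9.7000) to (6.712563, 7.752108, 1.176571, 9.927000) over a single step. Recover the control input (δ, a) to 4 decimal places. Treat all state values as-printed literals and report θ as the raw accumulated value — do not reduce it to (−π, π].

a = (v'−v)/dt = (0.227000)/0.1 = 2.2700
Δθ = θ'−θ = 0.289271;  (v·dt/L) = 9.7000·0.1/1.6 = 0.606250
tan δ = Δθ·L/(v·dt) = 0.477148  →  δ = 0.4452

δ = 0.4452, a = 2.2700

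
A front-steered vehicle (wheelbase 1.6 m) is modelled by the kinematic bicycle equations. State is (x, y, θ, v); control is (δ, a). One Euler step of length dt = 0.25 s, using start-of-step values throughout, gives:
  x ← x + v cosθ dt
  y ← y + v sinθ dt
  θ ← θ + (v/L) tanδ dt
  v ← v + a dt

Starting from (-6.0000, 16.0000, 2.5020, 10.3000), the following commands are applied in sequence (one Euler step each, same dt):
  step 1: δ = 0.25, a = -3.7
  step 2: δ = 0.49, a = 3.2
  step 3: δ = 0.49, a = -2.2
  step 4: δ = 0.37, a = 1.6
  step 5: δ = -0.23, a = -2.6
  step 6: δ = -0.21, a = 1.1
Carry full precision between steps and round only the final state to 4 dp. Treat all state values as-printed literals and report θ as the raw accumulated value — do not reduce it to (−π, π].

after step 1 (δ=0.25, a=-3.7): (-8.066023, 17.536937, 2.912941, 9.375000)
after step 2 (δ=0.49, a=3.2): (-10.348772, 18.068182, 3.694271, 10.175000)
after step 3 (δ=0.49, a=-2.2): (-12.513812, 16.732792, 4.542275, 9.625000)
after step 4 (δ=0.37, a=1.6): (-12.921177, 14.361275, 5.125585, 10.025000)
after step 5 (δ=-0.23, a=-2.6): (-11.914822, 12.065946, 4.758821, 9.375000)
after step 6 (δ=-0.21, a=1.1): (-11.806035, 9.724722, 4.446601, 9.650000)

(-11.8060, 9.7247, 4.4466, 9.6500)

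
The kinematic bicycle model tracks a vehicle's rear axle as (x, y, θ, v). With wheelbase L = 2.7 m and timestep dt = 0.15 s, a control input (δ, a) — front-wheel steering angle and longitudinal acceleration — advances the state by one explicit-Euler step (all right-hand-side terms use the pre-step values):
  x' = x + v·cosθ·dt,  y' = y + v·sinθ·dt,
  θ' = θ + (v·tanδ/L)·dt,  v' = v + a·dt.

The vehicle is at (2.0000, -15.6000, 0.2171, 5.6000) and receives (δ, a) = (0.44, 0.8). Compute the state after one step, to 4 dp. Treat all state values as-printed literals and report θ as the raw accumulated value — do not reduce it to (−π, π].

(2.8203, -15.4191, 0.3636, 5.7200)

x' = 2.0000 + 5.6000·cos(0.2171)·0.15 = 2.8203
y' = -15.6000 + 5.6000·sin(0.2171)·0.15 = -15.4191
θ' = 0.2171 + (5.6000/2.7)·tan(0.44)·0.15 = 0.3636
v' = 5.6000 + 0.8000·0.15 = 5.7200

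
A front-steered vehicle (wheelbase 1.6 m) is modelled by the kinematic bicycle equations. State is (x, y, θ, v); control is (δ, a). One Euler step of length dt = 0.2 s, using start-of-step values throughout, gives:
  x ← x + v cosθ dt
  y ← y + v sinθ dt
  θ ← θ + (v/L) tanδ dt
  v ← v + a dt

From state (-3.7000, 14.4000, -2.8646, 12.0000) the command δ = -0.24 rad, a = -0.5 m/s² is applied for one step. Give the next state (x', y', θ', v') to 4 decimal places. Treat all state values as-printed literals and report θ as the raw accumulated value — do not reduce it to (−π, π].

(-6.0085, 13.7437, -3.2317, 11.9000)

x' = -3.7000 + 12.0000·cos(-2.8646)·0.2 = -6.0085
y' = 14.4000 + 12.0000·sin(-2.8646)·0.2 = 13.7437
θ' = -2.8646 + (12.0000/1.6)·tan(-0.24)·0.2 = -3.2317
v' = 12.0000 − 0.5000·0.2 = 11.9000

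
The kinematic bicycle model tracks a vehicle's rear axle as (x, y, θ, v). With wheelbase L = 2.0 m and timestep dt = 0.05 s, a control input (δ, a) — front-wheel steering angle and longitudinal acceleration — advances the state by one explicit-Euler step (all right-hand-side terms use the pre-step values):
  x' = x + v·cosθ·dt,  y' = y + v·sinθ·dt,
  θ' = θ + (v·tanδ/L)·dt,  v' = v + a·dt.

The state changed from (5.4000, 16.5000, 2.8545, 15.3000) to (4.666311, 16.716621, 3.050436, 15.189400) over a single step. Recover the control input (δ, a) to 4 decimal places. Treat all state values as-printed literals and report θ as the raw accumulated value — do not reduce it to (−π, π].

δ = 0.4734, a = -2.2120

a = (v'−v)/dt = (-0.110600)/0.05 = -2.2120
Δθ = θ'−θ = 0.195936;  (v·dt/L) = 15.3000·0.05/2.0 = 0.382500
tan δ = Δθ·L/(v·dt) = 0.512251  →  δ = 0.4734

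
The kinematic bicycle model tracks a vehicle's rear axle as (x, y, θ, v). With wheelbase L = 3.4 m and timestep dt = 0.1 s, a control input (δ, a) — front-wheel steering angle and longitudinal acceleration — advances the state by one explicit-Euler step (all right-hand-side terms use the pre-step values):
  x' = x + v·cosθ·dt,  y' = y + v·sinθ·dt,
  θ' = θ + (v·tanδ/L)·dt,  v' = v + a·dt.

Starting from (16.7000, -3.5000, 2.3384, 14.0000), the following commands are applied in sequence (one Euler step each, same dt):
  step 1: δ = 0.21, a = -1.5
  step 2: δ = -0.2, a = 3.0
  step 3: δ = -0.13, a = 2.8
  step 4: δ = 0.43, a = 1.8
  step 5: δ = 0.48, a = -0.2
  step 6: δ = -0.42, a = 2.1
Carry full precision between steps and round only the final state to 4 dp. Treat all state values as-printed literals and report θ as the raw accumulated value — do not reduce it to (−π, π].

(10.2649, 2.0221, 2.5159, 14.8000)

after step 1 (δ=0.21, a=-1.5): (15.727822, -2.492593, 2.426165, 13.850000)
after step 2 (δ=-0.2, a=3.0): (14.682407, -1.584115, 2.343590, 14.150000)
after step 3 (δ=-0.13, a=2.8): (13.694541, -0.571027, 2.289180, 14.430000)
after step 4 (δ=0.43, a=1.8): (12.744804, 0.515365, 2.483824, 14.610000)
after step 5 (δ=0.48, a=-0.2): (11.588629, 1.408551, 2.707534, 14.590000)
after step 6 (δ=-0.42, a=2.1): (10.264927, 2.022143, 2.515902, 14.800000)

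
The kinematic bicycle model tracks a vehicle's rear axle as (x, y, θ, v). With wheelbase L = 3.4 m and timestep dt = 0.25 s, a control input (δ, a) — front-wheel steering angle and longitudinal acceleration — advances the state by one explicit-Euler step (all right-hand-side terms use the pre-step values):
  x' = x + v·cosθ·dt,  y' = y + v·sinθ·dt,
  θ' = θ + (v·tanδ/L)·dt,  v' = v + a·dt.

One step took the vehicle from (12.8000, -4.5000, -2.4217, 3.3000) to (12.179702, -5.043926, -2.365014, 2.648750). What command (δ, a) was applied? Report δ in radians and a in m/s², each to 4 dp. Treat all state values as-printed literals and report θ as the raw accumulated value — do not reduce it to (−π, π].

a = (v'−v)/dt = (-0.651250)/0.25 = -2.6050
Δθ = θ'−θ = 0.056686;  (v·dt/L) = 3.3000·0.25/3.4 = 0.242647
tan δ = Δθ·L/(v·dt) = 0.233615  →  δ = 0.2295

δ = 0.2295, a = -2.6050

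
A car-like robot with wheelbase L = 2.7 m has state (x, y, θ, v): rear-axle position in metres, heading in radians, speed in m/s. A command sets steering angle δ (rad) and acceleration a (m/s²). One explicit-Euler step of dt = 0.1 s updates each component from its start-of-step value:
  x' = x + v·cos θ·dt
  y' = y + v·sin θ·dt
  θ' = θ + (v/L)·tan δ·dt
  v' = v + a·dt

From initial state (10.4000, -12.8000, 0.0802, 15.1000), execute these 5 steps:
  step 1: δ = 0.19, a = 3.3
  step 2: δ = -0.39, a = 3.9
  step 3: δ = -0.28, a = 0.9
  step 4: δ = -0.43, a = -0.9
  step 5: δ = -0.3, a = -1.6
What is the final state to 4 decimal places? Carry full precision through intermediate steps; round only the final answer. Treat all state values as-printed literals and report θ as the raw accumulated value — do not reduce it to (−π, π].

after step 1 (δ=0.19, a=3.3): (11.905146, -12.679028, 0.187757, 15.430000)
after step 2 (δ=-0.39, a=3.9): (13.421029, -12.391018, -0.047154, 15.820000)
after step 3 (δ=-0.28, a=0.9): (15.001270, -12.465588, -0.215639, 15.910000)
after step 4 (δ=-0.43, a=-0.9): (16.555423, -12.806017, -0.485886, 15.820000)
after step 5 (δ=-0.3, a=-1.6): (17.954324, -13.544798, -0.667134, 15.660000)

(17.9543, -13.5448, -0.6671, 15.6600)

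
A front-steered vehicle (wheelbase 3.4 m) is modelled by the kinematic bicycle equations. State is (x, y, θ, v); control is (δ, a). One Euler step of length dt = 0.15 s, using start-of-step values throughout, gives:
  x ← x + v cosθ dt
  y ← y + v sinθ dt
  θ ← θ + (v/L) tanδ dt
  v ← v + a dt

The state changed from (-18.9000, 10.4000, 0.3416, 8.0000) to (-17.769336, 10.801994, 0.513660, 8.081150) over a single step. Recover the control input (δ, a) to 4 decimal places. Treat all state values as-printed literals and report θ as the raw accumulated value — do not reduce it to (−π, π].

a = (v'−v)/dt = (0.081150)/0.15 = 0.5410
Δθ = θ'−θ = 0.172060;  (v·dt/L) = 8.0000·0.15/3.4 = 0.352941
tan δ = Δθ·L/(v·dt) = 0.487503  →  δ = 0.4536

δ = 0.4536, a = 0.5410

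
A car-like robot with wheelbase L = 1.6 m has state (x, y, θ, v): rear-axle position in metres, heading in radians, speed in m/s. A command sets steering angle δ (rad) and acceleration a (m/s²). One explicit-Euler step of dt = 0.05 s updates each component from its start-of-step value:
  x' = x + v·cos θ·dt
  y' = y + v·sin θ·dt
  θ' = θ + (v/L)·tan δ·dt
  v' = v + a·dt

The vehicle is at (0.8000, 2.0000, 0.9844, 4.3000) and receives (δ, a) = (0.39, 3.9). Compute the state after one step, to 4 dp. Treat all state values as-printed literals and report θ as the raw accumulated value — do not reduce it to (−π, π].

(0.9190, 2.1791, 1.0396, 4.4950)

x' = 0.8000 + 4.3000·cos(0.9844)·0.05 = 0.9190
y' = 2.0000 + 4.3000·sin(0.9844)·0.05 = 2.1791
θ' = 0.9844 + (4.3000/1.6)·tan(0.39)·0.05 = 1.0396
v' = 4.3000 + 3.9000·0.05 = 4.4950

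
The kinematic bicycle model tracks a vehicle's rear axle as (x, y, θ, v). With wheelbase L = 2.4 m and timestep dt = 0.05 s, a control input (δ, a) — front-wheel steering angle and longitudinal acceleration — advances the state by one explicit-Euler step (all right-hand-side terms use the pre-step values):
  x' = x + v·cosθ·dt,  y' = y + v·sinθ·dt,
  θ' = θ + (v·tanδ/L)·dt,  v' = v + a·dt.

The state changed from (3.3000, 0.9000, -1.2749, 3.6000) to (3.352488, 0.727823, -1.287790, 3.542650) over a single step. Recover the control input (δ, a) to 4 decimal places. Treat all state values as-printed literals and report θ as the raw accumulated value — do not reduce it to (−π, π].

a = (v'−v)/dt = (-0.057350)/0.05 = -1.1470
Δθ = θ'−θ = -0.012890;  (v·dt/L) = 3.6000·0.05/2.4 = 0.075000
tan δ = Δθ·L/(v·dt) = -0.171867  →  δ = -0.1702

δ = -0.1702, a = -1.1470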